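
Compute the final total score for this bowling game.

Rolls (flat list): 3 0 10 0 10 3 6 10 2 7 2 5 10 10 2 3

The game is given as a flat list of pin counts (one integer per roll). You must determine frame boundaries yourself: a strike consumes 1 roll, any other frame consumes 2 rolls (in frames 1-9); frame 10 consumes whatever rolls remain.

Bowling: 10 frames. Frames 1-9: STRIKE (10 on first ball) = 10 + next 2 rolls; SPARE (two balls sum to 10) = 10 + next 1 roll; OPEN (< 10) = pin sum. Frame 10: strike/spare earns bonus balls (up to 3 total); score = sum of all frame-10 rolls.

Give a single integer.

Frame 1: OPEN (3+0=3). Cumulative: 3
Frame 2: STRIKE. 10 + next two rolls (0+10) = 20. Cumulative: 23
Frame 3: SPARE (0+10=10). 10 + next roll (3) = 13. Cumulative: 36
Frame 4: OPEN (3+6=9). Cumulative: 45
Frame 5: STRIKE. 10 + next two rolls (2+7) = 19. Cumulative: 64
Frame 6: OPEN (2+7=9). Cumulative: 73
Frame 7: OPEN (2+5=7). Cumulative: 80
Frame 8: STRIKE. 10 + next two rolls (10+2) = 22. Cumulative: 102
Frame 9: STRIKE. 10 + next two rolls (2+3) = 15. Cumulative: 117
Frame 10: OPEN. Sum of all frame-10 rolls (2+3) = 5. Cumulative: 122

Answer: 122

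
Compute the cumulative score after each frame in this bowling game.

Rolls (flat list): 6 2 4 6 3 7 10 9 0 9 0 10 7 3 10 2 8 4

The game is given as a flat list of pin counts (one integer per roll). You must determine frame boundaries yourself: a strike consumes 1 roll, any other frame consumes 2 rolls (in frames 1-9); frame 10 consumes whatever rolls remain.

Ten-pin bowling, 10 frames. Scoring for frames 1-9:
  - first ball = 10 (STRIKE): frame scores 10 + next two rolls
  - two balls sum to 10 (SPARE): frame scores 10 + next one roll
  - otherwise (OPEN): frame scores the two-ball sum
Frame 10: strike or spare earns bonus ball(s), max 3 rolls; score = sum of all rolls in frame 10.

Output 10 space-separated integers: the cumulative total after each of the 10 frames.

Frame 1: OPEN (6+2=8). Cumulative: 8
Frame 2: SPARE (4+6=10). 10 + next roll (3) = 13. Cumulative: 21
Frame 3: SPARE (3+7=10). 10 + next roll (10) = 20. Cumulative: 41
Frame 4: STRIKE. 10 + next two rolls (9+0) = 19. Cumulative: 60
Frame 5: OPEN (9+0=9). Cumulative: 69
Frame 6: OPEN (9+0=9). Cumulative: 78
Frame 7: STRIKE. 10 + next two rolls (7+3) = 20. Cumulative: 98
Frame 8: SPARE (7+3=10). 10 + next roll (10) = 20. Cumulative: 118
Frame 9: STRIKE. 10 + next two rolls (2+8) = 20. Cumulative: 138
Frame 10: SPARE. Sum of all frame-10 rolls (2+8+4) = 14. Cumulative: 152

Answer: 8 21 41 60 69 78 98 118 138 152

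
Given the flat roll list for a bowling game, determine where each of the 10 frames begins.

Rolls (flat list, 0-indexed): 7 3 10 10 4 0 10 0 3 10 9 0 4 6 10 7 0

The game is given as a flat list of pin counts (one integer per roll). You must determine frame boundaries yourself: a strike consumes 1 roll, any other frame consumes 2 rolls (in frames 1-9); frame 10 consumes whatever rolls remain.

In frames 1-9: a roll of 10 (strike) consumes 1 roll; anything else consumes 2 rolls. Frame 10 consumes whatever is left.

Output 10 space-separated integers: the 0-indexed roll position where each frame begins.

Frame 1 starts at roll index 0: rolls=7,3 (sum=10), consumes 2 rolls
Frame 2 starts at roll index 2: roll=10 (strike), consumes 1 roll
Frame 3 starts at roll index 3: roll=10 (strike), consumes 1 roll
Frame 4 starts at roll index 4: rolls=4,0 (sum=4), consumes 2 rolls
Frame 5 starts at roll index 6: roll=10 (strike), consumes 1 roll
Frame 6 starts at roll index 7: rolls=0,3 (sum=3), consumes 2 rolls
Frame 7 starts at roll index 9: roll=10 (strike), consumes 1 roll
Frame 8 starts at roll index 10: rolls=9,0 (sum=9), consumes 2 rolls
Frame 9 starts at roll index 12: rolls=4,6 (sum=10), consumes 2 rolls
Frame 10 starts at roll index 14: 3 remaining rolls

Answer: 0 2 3 4 6 7 9 10 12 14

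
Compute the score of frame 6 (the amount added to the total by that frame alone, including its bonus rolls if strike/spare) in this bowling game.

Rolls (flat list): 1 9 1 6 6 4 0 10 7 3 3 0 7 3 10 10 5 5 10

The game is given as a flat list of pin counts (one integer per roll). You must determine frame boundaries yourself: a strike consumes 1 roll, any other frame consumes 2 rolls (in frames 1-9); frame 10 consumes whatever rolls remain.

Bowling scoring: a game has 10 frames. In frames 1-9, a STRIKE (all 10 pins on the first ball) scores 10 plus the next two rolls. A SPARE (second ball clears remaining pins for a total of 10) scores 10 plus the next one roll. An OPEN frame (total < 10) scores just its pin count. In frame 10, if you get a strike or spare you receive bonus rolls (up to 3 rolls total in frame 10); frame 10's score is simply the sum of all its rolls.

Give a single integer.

Frame 1: SPARE (1+9=10). 10 + next roll (1) = 11. Cumulative: 11
Frame 2: OPEN (1+6=7). Cumulative: 18
Frame 3: SPARE (6+4=10). 10 + next roll (0) = 10. Cumulative: 28
Frame 4: SPARE (0+10=10). 10 + next roll (7) = 17. Cumulative: 45
Frame 5: SPARE (7+3=10). 10 + next roll (3) = 13. Cumulative: 58
Frame 6: OPEN (3+0=3). Cumulative: 61
Frame 7: SPARE (7+3=10). 10 + next roll (10) = 20. Cumulative: 81
Frame 8: STRIKE. 10 + next two rolls (10+5) = 25. Cumulative: 106

Answer: 3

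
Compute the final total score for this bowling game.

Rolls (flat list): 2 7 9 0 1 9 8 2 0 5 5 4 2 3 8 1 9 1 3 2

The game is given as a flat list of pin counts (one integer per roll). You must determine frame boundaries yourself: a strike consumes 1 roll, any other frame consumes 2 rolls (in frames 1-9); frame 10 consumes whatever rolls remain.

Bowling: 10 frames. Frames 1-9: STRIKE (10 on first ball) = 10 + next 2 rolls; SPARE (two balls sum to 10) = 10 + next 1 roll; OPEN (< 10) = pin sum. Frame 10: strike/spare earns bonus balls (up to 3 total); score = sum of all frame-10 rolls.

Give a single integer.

Frame 1: OPEN (2+7=9). Cumulative: 9
Frame 2: OPEN (9+0=9). Cumulative: 18
Frame 3: SPARE (1+9=10). 10 + next roll (8) = 18. Cumulative: 36
Frame 4: SPARE (8+2=10). 10 + next roll (0) = 10. Cumulative: 46
Frame 5: OPEN (0+5=5). Cumulative: 51
Frame 6: OPEN (5+4=9). Cumulative: 60
Frame 7: OPEN (2+3=5). Cumulative: 65
Frame 8: OPEN (8+1=9). Cumulative: 74
Frame 9: SPARE (9+1=10). 10 + next roll (3) = 13. Cumulative: 87
Frame 10: OPEN. Sum of all frame-10 rolls (3+2) = 5. Cumulative: 92

Answer: 92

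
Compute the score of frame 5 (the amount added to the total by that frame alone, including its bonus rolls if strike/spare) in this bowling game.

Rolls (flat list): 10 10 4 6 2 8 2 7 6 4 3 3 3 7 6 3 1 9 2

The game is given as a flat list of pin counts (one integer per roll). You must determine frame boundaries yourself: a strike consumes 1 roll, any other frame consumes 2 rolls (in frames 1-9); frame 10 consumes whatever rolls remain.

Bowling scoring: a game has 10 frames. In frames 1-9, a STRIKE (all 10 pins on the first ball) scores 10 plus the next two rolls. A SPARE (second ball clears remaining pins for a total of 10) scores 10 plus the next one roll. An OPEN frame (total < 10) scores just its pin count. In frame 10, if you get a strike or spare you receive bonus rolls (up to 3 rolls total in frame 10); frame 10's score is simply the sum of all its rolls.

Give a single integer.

Answer: 9

Derivation:
Frame 1: STRIKE. 10 + next two rolls (10+4) = 24. Cumulative: 24
Frame 2: STRIKE. 10 + next two rolls (4+6) = 20. Cumulative: 44
Frame 3: SPARE (4+6=10). 10 + next roll (2) = 12. Cumulative: 56
Frame 4: SPARE (2+8=10). 10 + next roll (2) = 12. Cumulative: 68
Frame 5: OPEN (2+7=9). Cumulative: 77
Frame 6: SPARE (6+4=10). 10 + next roll (3) = 13. Cumulative: 90
Frame 7: OPEN (3+3=6). Cumulative: 96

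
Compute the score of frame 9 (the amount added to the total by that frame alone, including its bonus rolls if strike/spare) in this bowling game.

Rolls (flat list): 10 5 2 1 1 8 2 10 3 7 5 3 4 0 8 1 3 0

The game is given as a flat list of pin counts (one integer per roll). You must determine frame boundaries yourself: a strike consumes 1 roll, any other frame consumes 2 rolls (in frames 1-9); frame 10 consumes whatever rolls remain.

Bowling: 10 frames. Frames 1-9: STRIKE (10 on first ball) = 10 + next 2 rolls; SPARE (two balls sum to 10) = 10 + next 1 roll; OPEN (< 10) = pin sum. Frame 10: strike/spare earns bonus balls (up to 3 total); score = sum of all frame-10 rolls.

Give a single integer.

Frame 1: STRIKE. 10 + next two rolls (5+2) = 17. Cumulative: 17
Frame 2: OPEN (5+2=7). Cumulative: 24
Frame 3: OPEN (1+1=2). Cumulative: 26
Frame 4: SPARE (8+2=10). 10 + next roll (10) = 20. Cumulative: 46
Frame 5: STRIKE. 10 + next two rolls (3+7) = 20. Cumulative: 66
Frame 6: SPARE (3+7=10). 10 + next roll (5) = 15. Cumulative: 81
Frame 7: OPEN (5+3=8). Cumulative: 89
Frame 8: OPEN (4+0=4). Cumulative: 93
Frame 9: OPEN (8+1=9). Cumulative: 102
Frame 10: OPEN. Sum of all frame-10 rolls (3+0) = 3. Cumulative: 105

Answer: 9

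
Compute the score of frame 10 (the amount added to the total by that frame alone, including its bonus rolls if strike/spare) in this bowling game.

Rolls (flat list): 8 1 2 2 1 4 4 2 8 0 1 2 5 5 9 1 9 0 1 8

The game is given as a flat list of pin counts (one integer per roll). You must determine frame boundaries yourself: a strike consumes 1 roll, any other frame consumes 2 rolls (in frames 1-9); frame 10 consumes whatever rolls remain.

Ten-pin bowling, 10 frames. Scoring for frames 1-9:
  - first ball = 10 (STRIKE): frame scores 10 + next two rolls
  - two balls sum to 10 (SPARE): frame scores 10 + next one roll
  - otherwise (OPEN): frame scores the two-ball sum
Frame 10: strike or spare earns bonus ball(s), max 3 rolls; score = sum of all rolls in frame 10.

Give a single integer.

Frame 1: OPEN (8+1=9). Cumulative: 9
Frame 2: OPEN (2+2=4). Cumulative: 13
Frame 3: OPEN (1+4=5). Cumulative: 18
Frame 4: OPEN (4+2=6). Cumulative: 24
Frame 5: OPEN (8+0=8). Cumulative: 32
Frame 6: OPEN (1+2=3). Cumulative: 35
Frame 7: SPARE (5+5=10). 10 + next roll (9) = 19. Cumulative: 54
Frame 8: SPARE (9+1=10). 10 + next roll (9) = 19. Cumulative: 73
Frame 9: OPEN (9+0=9). Cumulative: 82
Frame 10: OPEN. Sum of all frame-10 rolls (1+8) = 9. Cumulative: 91

Answer: 9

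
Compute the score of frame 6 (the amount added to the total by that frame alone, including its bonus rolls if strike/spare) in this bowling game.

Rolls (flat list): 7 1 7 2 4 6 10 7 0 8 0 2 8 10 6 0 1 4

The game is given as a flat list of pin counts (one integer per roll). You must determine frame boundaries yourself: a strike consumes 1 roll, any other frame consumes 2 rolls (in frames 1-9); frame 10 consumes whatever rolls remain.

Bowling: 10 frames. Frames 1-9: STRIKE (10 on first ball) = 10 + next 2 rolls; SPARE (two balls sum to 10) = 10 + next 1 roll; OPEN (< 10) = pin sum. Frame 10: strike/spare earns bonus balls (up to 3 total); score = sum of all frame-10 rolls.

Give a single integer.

Frame 1: OPEN (7+1=8). Cumulative: 8
Frame 2: OPEN (7+2=9). Cumulative: 17
Frame 3: SPARE (4+6=10). 10 + next roll (10) = 20. Cumulative: 37
Frame 4: STRIKE. 10 + next two rolls (7+0) = 17. Cumulative: 54
Frame 5: OPEN (7+0=7). Cumulative: 61
Frame 6: OPEN (8+0=8). Cumulative: 69
Frame 7: SPARE (2+8=10). 10 + next roll (10) = 20. Cumulative: 89
Frame 8: STRIKE. 10 + next two rolls (6+0) = 16. Cumulative: 105

Answer: 8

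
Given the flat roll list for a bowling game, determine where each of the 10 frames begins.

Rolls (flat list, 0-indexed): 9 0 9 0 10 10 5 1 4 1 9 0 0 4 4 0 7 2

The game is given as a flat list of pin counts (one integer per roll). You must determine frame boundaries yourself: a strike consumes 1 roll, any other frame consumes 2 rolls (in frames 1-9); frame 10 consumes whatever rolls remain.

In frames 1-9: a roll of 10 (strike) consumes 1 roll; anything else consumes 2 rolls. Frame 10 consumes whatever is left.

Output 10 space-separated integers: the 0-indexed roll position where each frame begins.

Frame 1 starts at roll index 0: rolls=9,0 (sum=9), consumes 2 rolls
Frame 2 starts at roll index 2: rolls=9,0 (sum=9), consumes 2 rolls
Frame 3 starts at roll index 4: roll=10 (strike), consumes 1 roll
Frame 4 starts at roll index 5: roll=10 (strike), consumes 1 roll
Frame 5 starts at roll index 6: rolls=5,1 (sum=6), consumes 2 rolls
Frame 6 starts at roll index 8: rolls=4,1 (sum=5), consumes 2 rolls
Frame 7 starts at roll index 10: rolls=9,0 (sum=9), consumes 2 rolls
Frame 8 starts at roll index 12: rolls=0,4 (sum=4), consumes 2 rolls
Frame 9 starts at roll index 14: rolls=4,0 (sum=4), consumes 2 rolls
Frame 10 starts at roll index 16: 2 remaining rolls

Answer: 0 2 4 5 6 8 10 12 14 16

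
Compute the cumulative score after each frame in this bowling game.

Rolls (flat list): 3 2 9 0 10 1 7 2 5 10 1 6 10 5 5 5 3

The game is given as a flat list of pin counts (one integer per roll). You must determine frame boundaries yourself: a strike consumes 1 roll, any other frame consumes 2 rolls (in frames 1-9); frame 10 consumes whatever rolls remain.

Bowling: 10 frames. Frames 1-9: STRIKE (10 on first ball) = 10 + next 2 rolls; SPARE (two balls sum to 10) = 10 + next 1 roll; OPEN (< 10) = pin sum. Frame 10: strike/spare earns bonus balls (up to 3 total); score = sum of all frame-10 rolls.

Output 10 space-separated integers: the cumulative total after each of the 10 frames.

Frame 1: OPEN (3+2=5). Cumulative: 5
Frame 2: OPEN (9+0=9). Cumulative: 14
Frame 3: STRIKE. 10 + next two rolls (1+7) = 18. Cumulative: 32
Frame 4: OPEN (1+7=8). Cumulative: 40
Frame 5: OPEN (2+5=7). Cumulative: 47
Frame 6: STRIKE. 10 + next two rolls (1+6) = 17. Cumulative: 64
Frame 7: OPEN (1+6=7). Cumulative: 71
Frame 8: STRIKE. 10 + next two rolls (5+5) = 20. Cumulative: 91
Frame 9: SPARE (5+5=10). 10 + next roll (5) = 15. Cumulative: 106
Frame 10: OPEN. Sum of all frame-10 rolls (5+3) = 8. Cumulative: 114

Answer: 5 14 32 40 47 64 71 91 106 114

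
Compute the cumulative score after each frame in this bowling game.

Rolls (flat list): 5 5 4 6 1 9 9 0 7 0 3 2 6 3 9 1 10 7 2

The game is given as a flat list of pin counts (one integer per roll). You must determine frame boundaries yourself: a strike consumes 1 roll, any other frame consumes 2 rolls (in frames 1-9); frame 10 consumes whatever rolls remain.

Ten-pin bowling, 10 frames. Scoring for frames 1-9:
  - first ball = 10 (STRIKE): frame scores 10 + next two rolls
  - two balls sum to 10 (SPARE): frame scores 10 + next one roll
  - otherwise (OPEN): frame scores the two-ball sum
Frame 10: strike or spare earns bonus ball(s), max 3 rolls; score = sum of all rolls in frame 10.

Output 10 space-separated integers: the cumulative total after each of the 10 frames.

Answer: 14 25 44 53 60 65 74 94 113 122

Derivation:
Frame 1: SPARE (5+5=10). 10 + next roll (4) = 14. Cumulative: 14
Frame 2: SPARE (4+6=10). 10 + next roll (1) = 11. Cumulative: 25
Frame 3: SPARE (1+9=10). 10 + next roll (9) = 19. Cumulative: 44
Frame 4: OPEN (9+0=9). Cumulative: 53
Frame 5: OPEN (7+0=7). Cumulative: 60
Frame 6: OPEN (3+2=5). Cumulative: 65
Frame 7: OPEN (6+3=9). Cumulative: 74
Frame 8: SPARE (9+1=10). 10 + next roll (10) = 20. Cumulative: 94
Frame 9: STRIKE. 10 + next two rolls (7+2) = 19. Cumulative: 113
Frame 10: OPEN. Sum of all frame-10 rolls (7+2) = 9. Cumulative: 122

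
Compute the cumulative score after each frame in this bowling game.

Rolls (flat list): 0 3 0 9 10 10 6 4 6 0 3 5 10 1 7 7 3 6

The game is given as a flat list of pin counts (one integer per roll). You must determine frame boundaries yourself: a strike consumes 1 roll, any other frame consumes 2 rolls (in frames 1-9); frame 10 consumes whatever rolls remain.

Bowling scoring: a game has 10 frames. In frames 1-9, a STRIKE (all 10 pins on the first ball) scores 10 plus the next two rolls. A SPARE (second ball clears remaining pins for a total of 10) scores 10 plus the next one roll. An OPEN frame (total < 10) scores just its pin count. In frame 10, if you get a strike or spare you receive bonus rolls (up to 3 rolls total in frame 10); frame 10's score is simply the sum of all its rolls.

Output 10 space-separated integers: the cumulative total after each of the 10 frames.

Answer: 3 12 38 58 74 80 88 106 114 130

Derivation:
Frame 1: OPEN (0+3=3). Cumulative: 3
Frame 2: OPEN (0+9=9). Cumulative: 12
Frame 3: STRIKE. 10 + next two rolls (10+6) = 26. Cumulative: 38
Frame 4: STRIKE. 10 + next two rolls (6+4) = 20. Cumulative: 58
Frame 5: SPARE (6+4=10). 10 + next roll (6) = 16. Cumulative: 74
Frame 6: OPEN (6+0=6). Cumulative: 80
Frame 7: OPEN (3+5=8). Cumulative: 88
Frame 8: STRIKE. 10 + next two rolls (1+7) = 18. Cumulative: 106
Frame 9: OPEN (1+7=8). Cumulative: 114
Frame 10: SPARE. Sum of all frame-10 rolls (7+3+6) = 16. Cumulative: 130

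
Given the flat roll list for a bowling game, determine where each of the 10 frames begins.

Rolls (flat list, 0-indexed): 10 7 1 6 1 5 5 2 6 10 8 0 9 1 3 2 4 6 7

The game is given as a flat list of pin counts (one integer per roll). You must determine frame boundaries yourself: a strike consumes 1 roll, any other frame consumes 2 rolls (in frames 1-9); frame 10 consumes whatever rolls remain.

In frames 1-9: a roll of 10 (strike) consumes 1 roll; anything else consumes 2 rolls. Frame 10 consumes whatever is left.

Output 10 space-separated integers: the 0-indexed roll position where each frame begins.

Answer: 0 1 3 5 7 9 10 12 14 16

Derivation:
Frame 1 starts at roll index 0: roll=10 (strike), consumes 1 roll
Frame 2 starts at roll index 1: rolls=7,1 (sum=8), consumes 2 rolls
Frame 3 starts at roll index 3: rolls=6,1 (sum=7), consumes 2 rolls
Frame 4 starts at roll index 5: rolls=5,5 (sum=10), consumes 2 rolls
Frame 5 starts at roll index 7: rolls=2,6 (sum=8), consumes 2 rolls
Frame 6 starts at roll index 9: roll=10 (strike), consumes 1 roll
Frame 7 starts at roll index 10: rolls=8,0 (sum=8), consumes 2 rolls
Frame 8 starts at roll index 12: rolls=9,1 (sum=10), consumes 2 rolls
Frame 9 starts at roll index 14: rolls=3,2 (sum=5), consumes 2 rolls
Frame 10 starts at roll index 16: 3 remaining rolls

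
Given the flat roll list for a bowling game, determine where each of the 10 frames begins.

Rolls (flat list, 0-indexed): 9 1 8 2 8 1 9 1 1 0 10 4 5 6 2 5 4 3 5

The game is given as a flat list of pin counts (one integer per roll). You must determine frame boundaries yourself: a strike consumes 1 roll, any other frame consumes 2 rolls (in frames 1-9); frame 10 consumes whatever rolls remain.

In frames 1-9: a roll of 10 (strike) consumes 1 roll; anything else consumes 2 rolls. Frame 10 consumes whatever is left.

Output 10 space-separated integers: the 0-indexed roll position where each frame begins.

Answer: 0 2 4 6 8 10 11 13 15 17

Derivation:
Frame 1 starts at roll index 0: rolls=9,1 (sum=10), consumes 2 rolls
Frame 2 starts at roll index 2: rolls=8,2 (sum=10), consumes 2 rolls
Frame 3 starts at roll index 4: rolls=8,1 (sum=9), consumes 2 rolls
Frame 4 starts at roll index 6: rolls=9,1 (sum=10), consumes 2 rolls
Frame 5 starts at roll index 8: rolls=1,0 (sum=1), consumes 2 rolls
Frame 6 starts at roll index 10: roll=10 (strike), consumes 1 roll
Frame 7 starts at roll index 11: rolls=4,5 (sum=9), consumes 2 rolls
Frame 8 starts at roll index 13: rolls=6,2 (sum=8), consumes 2 rolls
Frame 9 starts at roll index 15: rolls=5,4 (sum=9), consumes 2 rolls
Frame 10 starts at roll index 17: 2 remaining rolls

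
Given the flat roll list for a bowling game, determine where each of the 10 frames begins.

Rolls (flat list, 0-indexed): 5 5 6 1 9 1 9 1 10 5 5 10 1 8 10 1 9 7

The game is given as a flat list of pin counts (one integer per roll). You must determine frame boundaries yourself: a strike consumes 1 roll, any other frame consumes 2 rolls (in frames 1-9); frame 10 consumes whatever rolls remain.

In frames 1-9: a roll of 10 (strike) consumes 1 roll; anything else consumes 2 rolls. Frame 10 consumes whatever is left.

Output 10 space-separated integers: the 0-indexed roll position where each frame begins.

Frame 1 starts at roll index 0: rolls=5,5 (sum=10), consumes 2 rolls
Frame 2 starts at roll index 2: rolls=6,1 (sum=7), consumes 2 rolls
Frame 3 starts at roll index 4: rolls=9,1 (sum=10), consumes 2 rolls
Frame 4 starts at roll index 6: rolls=9,1 (sum=10), consumes 2 rolls
Frame 5 starts at roll index 8: roll=10 (strike), consumes 1 roll
Frame 6 starts at roll index 9: rolls=5,5 (sum=10), consumes 2 rolls
Frame 7 starts at roll index 11: roll=10 (strike), consumes 1 roll
Frame 8 starts at roll index 12: rolls=1,8 (sum=9), consumes 2 rolls
Frame 9 starts at roll index 14: roll=10 (strike), consumes 1 roll
Frame 10 starts at roll index 15: 3 remaining rolls

Answer: 0 2 4 6 8 9 11 12 14 15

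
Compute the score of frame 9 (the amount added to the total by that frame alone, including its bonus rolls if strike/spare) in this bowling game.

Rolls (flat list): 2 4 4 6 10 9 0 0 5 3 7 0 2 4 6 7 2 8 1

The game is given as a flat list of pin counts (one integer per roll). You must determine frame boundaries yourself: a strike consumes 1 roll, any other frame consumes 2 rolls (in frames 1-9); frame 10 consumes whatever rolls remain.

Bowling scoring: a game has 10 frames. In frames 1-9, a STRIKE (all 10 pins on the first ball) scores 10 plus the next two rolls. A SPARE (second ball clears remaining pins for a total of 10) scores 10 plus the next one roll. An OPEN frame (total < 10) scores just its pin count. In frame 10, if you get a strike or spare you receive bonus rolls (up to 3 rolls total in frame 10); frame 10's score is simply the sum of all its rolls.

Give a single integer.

Answer: 9

Derivation:
Frame 1: OPEN (2+4=6). Cumulative: 6
Frame 2: SPARE (4+6=10). 10 + next roll (10) = 20. Cumulative: 26
Frame 3: STRIKE. 10 + next two rolls (9+0) = 19. Cumulative: 45
Frame 4: OPEN (9+0=9). Cumulative: 54
Frame 5: OPEN (0+5=5). Cumulative: 59
Frame 6: SPARE (3+7=10). 10 + next roll (0) = 10. Cumulative: 69
Frame 7: OPEN (0+2=2). Cumulative: 71
Frame 8: SPARE (4+6=10). 10 + next roll (7) = 17. Cumulative: 88
Frame 9: OPEN (7+2=9). Cumulative: 97
Frame 10: OPEN. Sum of all frame-10 rolls (8+1) = 9. Cumulative: 106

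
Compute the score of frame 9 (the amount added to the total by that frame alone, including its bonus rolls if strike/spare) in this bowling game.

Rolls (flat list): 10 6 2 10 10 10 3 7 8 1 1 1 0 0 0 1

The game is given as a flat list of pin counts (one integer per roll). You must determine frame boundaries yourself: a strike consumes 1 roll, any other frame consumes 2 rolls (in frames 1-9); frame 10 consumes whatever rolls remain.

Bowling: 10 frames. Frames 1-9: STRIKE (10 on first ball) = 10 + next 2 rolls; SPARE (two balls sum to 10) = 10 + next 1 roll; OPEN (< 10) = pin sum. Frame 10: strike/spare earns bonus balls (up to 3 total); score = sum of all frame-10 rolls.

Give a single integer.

Answer: 0

Derivation:
Frame 1: STRIKE. 10 + next two rolls (6+2) = 18. Cumulative: 18
Frame 2: OPEN (6+2=8). Cumulative: 26
Frame 3: STRIKE. 10 + next two rolls (10+10) = 30. Cumulative: 56
Frame 4: STRIKE. 10 + next two rolls (10+3) = 23. Cumulative: 79
Frame 5: STRIKE. 10 + next two rolls (3+7) = 20. Cumulative: 99
Frame 6: SPARE (3+7=10). 10 + next roll (8) = 18. Cumulative: 117
Frame 7: OPEN (8+1=9). Cumulative: 126
Frame 8: OPEN (1+1=2). Cumulative: 128
Frame 9: OPEN (0+0=0). Cumulative: 128
Frame 10: OPEN. Sum of all frame-10 rolls (0+1) = 1. Cumulative: 129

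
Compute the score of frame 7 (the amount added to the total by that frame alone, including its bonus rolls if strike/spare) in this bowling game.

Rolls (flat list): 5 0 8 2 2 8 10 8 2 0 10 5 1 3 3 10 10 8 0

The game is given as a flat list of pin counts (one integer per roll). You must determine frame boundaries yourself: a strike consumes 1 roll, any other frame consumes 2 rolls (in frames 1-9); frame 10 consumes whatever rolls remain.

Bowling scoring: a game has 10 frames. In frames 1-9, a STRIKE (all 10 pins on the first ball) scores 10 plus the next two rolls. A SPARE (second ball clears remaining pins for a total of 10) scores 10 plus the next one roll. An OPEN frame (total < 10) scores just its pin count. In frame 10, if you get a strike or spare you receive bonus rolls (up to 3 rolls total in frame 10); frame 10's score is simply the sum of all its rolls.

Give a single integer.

Answer: 6

Derivation:
Frame 1: OPEN (5+0=5). Cumulative: 5
Frame 2: SPARE (8+2=10). 10 + next roll (2) = 12. Cumulative: 17
Frame 3: SPARE (2+8=10). 10 + next roll (10) = 20. Cumulative: 37
Frame 4: STRIKE. 10 + next two rolls (8+2) = 20. Cumulative: 57
Frame 5: SPARE (8+2=10). 10 + next roll (0) = 10. Cumulative: 67
Frame 6: SPARE (0+10=10). 10 + next roll (5) = 15. Cumulative: 82
Frame 7: OPEN (5+1=6). Cumulative: 88
Frame 8: OPEN (3+3=6). Cumulative: 94
Frame 9: STRIKE. 10 + next two rolls (10+8) = 28. Cumulative: 122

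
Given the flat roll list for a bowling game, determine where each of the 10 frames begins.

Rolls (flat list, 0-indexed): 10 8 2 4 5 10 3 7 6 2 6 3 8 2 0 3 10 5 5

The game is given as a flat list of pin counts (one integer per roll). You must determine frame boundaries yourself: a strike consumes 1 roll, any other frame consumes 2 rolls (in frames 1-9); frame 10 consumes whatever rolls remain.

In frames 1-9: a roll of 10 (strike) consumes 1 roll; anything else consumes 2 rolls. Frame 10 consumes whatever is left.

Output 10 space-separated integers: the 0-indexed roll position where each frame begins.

Frame 1 starts at roll index 0: roll=10 (strike), consumes 1 roll
Frame 2 starts at roll index 1: rolls=8,2 (sum=10), consumes 2 rolls
Frame 3 starts at roll index 3: rolls=4,5 (sum=9), consumes 2 rolls
Frame 4 starts at roll index 5: roll=10 (strike), consumes 1 roll
Frame 5 starts at roll index 6: rolls=3,7 (sum=10), consumes 2 rolls
Frame 6 starts at roll index 8: rolls=6,2 (sum=8), consumes 2 rolls
Frame 7 starts at roll index 10: rolls=6,3 (sum=9), consumes 2 rolls
Frame 8 starts at roll index 12: rolls=8,2 (sum=10), consumes 2 rolls
Frame 9 starts at roll index 14: rolls=0,3 (sum=3), consumes 2 rolls
Frame 10 starts at roll index 16: 3 remaining rolls

Answer: 0 1 3 5 6 8 10 12 14 16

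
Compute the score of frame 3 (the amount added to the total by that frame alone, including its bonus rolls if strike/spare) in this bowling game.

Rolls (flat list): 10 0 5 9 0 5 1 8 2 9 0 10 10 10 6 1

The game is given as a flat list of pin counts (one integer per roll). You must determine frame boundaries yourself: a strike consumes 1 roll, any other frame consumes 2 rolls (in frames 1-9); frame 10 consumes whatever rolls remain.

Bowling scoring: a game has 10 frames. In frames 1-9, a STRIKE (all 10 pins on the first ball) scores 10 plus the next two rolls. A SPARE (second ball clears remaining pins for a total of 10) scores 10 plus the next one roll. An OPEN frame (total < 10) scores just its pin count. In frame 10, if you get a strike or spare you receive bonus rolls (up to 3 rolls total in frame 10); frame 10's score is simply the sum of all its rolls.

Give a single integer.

Frame 1: STRIKE. 10 + next two rolls (0+5) = 15. Cumulative: 15
Frame 2: OPEN (0+5=5). Cumulative: 20
Frame 3: OPEN (9+0=9). Cumulative: 29
Frame 4: OPEN (5+1=6). Cumulative: 35
Frame 5: SPARE (8+2=10). 10 + next roll (9) = 19. Cumulative: 54

Answer: 9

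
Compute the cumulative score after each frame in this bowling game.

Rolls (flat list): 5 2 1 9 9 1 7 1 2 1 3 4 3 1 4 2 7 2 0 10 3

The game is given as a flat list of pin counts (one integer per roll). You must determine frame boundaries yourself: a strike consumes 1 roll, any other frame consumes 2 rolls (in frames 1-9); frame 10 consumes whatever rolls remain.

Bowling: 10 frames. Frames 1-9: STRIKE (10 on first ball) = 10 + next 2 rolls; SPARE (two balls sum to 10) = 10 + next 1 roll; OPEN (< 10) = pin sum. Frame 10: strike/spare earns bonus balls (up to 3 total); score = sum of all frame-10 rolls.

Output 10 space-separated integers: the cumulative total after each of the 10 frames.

Answer: 7 26 43 51 54 61 65 71 80 93

Derivation:
Frame 1: OPEN (5+2=7). Cumulative: 7
Frame 2: SPARE (1+9=10). 10 + next roll (9) = 19. Cumulative: 26
Frame 3: SPARE (9+1=10). 10 + next roll (7) = 17. Cumulative: 43
Frame 4: OPEN (7+1=8). Cumulative: 51
Frame 5: OPEN (2+1=3). Cumulative: 54
Frame 6: OPEN (3+4=7). Cumulative: 61
Frame 7: OPEN (3+1=4). Cumulative: 65
Frame 8: OPEN (4+2=6). Cumulative: 71
Frame 9: OPEN (7+2=9). Cumulative: 80
Frame 10: SPARE. Sum of all frame-10 rolls (0+10+3) = 13. Cumulative: 93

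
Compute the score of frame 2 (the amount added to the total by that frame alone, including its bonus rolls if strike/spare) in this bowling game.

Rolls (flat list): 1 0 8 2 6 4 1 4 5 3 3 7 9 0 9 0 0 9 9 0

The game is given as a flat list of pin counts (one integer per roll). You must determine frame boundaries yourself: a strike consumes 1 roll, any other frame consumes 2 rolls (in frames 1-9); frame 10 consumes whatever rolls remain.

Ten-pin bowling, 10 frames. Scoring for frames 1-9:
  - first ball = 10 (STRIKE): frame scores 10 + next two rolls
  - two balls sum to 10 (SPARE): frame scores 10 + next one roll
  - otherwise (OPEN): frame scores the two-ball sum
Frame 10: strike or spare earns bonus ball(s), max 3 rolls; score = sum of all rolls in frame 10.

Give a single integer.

Frame 1: OPEN (1+0=1). Cumulative: 1
Frame 2: SPARE (8+2=10). 10 + next roll (6) = 16. Cumulative: 17
Frame 3: SPARE (6+4=10). 10 + next roll (1) = 11. Cumulative: 28
Frame 4: OPEN (1+4=5). Cumulative: 33

Answer: 16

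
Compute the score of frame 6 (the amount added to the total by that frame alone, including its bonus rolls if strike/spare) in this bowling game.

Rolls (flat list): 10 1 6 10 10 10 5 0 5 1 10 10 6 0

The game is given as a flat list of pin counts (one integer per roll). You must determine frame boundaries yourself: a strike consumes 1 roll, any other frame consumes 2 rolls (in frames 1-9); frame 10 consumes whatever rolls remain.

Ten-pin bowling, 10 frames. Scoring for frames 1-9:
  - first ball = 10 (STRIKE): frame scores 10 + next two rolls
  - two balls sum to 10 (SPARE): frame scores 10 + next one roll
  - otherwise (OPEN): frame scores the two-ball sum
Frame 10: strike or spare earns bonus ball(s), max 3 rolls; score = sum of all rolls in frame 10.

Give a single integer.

Frame 1: STRIKE. 10 + next two rolls (1+6) = 17. Cumulative: 17
Frame 2: OPEN (1+6=7). Cumulative: 24
Frame 3: STRIKE. 10 + next two rolls (10+10) = 30. Cumulative: 54
Frame 4: STRIKE. 10 + next two rolls (10+5) = 25. Cumulative: 79
Frame 5: STRIKE. 10 + next two rolls (5+0) = 15. Cumulative: 94
Frame 6: OPEN (5+0=5). Cumulative: 99
Frame 7: OPEN (5+1=6). Cumulative: 105
Frame 8: STRIKE. 10 + next two rolls (10+6) = 26. Cumulative: 131

Answer: 5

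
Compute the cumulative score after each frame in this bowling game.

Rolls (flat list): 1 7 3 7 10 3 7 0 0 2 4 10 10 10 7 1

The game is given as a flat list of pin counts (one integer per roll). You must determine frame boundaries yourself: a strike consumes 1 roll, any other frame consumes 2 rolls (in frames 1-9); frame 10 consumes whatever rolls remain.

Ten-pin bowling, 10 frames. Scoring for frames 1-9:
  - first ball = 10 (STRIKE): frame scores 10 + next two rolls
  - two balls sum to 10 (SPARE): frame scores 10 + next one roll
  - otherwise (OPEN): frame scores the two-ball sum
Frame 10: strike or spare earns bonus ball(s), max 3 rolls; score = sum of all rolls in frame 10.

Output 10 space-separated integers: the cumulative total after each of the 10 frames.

Frame 1: OPEN (1+7=8). Cumulative: 8
Frame 2: SPARE (3+7=10). 10 + next roll (10) = 20. Cumulative: 28
Frame 3: STRIKE. 10 + next two rolls (3+7) = 20. Cumulative: 48
Frame 4: SPARE (3+7=10). 10 + next roll (0) = 10. Cumulative: 58
Frame 5: OPEN (0+0=0). Cumulative: 58
Frame 6: OPEN (2+4=6). Cumulative: 64
Frame 7: STRIKE. 10 + next two rolls (10+10) = 30. Cumulative: 94
Frame 8: STRIKE. 10 + next two rolls (10+7) = 27. Cumulative: 121
Frame 9: STRIKE. 10 + next two rolls (7+1) = 18. Cumulative: 139
Frame 10: OPEN. Sum of all frame-10 rolls (7+1) = 8. Cumulative: 147

Answer: 8 28 48 58 58 64 94 121 139 147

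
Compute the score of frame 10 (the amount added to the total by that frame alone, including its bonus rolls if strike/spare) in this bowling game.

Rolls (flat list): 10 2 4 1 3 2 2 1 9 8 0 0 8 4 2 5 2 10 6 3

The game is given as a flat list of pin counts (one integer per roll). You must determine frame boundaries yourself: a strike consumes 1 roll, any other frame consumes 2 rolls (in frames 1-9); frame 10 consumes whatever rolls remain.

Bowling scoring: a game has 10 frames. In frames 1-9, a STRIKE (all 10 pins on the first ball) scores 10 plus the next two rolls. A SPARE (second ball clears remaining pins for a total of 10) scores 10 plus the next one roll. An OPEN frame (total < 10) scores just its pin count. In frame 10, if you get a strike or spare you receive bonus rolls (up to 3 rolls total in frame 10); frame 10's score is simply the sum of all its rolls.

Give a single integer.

Answer: 19

Derivation:
Frame 1: STRIKE. 10 + next two rolls (2+4) = 16. Cumulative: 16
Frame 2: OPEN (2+4=6). Cumulative: 22
Frame 3: OPEN (1+3=4). Cumulative: 26
Frame 4: OPEN (2+2=4). Cumulative: 30
Frame 5: SPARE (1+9=10). 10 + next roll (8) = 18. Cumulative: 48
Frame 6: OPEN (8+0=8). Cumulative: 56
Frame 7: OPEN (0+8=8). Cumulative: 64
Frame 8: OPEN (4+2=6). Cumulative: 70
Frame 9: OPEN (5+2=7). Cumulative: 77
Frame 10: STRIKE. Sum of all frame-10 rolls (10+6+3) = 19. Cumulative: 96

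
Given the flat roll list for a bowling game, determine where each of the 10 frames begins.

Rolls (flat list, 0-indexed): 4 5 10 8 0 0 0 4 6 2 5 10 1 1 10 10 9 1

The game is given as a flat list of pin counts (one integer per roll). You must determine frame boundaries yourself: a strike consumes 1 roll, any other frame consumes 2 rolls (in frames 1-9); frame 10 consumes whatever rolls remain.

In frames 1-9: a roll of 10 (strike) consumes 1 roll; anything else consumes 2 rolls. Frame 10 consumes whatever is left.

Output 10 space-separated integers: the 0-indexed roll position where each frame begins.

Frame 1 starts at roll index 0: rolls=4,5 (sum=9), consumes 2 rolls
Frame 2 starts at roll index 2: roll=10 (strike), consumes 1 roll
Frame 3 starts at roll index 3: rolls=8,0 (sum=8), consumes 2 rolls
Frame 4 starts at roll index 5: rolls=0,0 (sum=0), consumes 2 rolls
Frame 5 starts at roll index 7: rolls=4,6 (sum=10), consumes 2 rolls
Frame 6 starts at roll index 9: rolls=2,5 (sum=7), consumes 2 rolls
Frame 7 starts at roll index 11: roll=10 (strike), consumes 1 roll
Frame 8 starts at roll index 12: rolls=1,1 (sum=2), consumes 2 rolls
Frame 9 starts at roll index 14: roll=10 (strike), consumes 1 roll
Frame 10 starts at roll index 15: 3 remaining rolls

Answer: 0 2 3 5 7 9 11 12 14 15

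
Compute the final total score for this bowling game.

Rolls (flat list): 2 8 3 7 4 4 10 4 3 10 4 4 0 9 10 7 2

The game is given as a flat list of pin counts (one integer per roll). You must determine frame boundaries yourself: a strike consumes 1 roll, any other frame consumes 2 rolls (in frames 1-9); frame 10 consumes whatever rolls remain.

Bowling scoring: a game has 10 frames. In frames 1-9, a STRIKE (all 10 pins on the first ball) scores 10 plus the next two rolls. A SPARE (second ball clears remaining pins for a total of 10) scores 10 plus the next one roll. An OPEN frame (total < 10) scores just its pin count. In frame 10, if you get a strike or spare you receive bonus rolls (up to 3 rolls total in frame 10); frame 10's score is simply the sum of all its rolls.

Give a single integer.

Frame 1: SPARE (2+8=10). 10 + next roll (3) = 13. Cumulative: 13
Frame 2: SPARE (3+7=10). 10 + next roll (4) = 14. Cumulative: 27
Frame 3: OPEN (4+4=8). Cumulative: 35
Frame 4: STRIKE. 10 + next two rolls (4+3) = 17. Cumulative: 52
Frame 5: OPEN (4+3=7). Cumulative: 59
Frame 6: STRIKE. 10 + next two rolls (4+4) = 18. Cumulative: 77
Frame 7: OPEN (4+4=8). Cumulative: 85
Frame 8: OPEN (0+9=9). Cumulative: 94
Frame 9: STRIKE. 10 + next two rolls (7+2) = 19. Cumulative: 113
Frame 10: OPEN. Sum of all frame-10 rolls (7+2) = 9. Cumulative: 122

Answer: 122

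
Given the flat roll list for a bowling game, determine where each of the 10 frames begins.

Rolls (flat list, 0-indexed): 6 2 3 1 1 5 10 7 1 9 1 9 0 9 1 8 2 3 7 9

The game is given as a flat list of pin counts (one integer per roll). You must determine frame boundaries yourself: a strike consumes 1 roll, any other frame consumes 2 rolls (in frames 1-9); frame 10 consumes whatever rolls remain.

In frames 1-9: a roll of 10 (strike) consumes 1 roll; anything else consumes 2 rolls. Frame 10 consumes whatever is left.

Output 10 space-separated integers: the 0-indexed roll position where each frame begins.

Answer: 0 2 4 6 7 9 11 13 15 17

Derivation:
Frame 1 starts at roll index 0: rolls=6,2 (sum=8), consumes 2 rolls
Frame 2 starts at roll index 2: rolls=3,1 (sum=4), consumes 2 rolls
Frame 3 starts at roll index 4: rolls=1,5 (sum=6), consumes 2 rolls
Frame 4 starts at roll index 6: roll=10 (strike), consumes 1 roll
Frame 5 starts at roll index 7: rolls=7,1 (sum=8), consumes 2 rolls
Frame 6 starts at roll index 9: rolls=9,1 (sum=10), consumes 2 rolls
Frame 7 starts at roll index 11: rolls=9,0 (sum=9), consumes 2 rolls
Frame 8 starts at roll index 13: rolls=9,1 (sum=10), consumes 2 rolls
Frame 9 starts at roll index 15: rolls=8,2 (sum=10), consumes 2 rolls
Frame 10 starts at roll index 17: 3 remaining rolls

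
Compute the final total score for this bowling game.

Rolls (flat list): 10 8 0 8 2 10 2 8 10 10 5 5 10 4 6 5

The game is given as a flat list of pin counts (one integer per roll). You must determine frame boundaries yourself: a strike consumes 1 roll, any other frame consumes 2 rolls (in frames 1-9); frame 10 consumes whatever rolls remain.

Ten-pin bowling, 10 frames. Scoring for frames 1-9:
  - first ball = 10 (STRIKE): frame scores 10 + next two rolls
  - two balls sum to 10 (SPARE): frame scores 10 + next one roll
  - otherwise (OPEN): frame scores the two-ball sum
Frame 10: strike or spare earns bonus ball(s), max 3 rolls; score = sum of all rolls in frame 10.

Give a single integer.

Answer: 186

Derivation:
Frame 1: STRIKE. 10 + next two rolls (8+0) = 18. Cumulative: 18
Frame 2: OPEN (8+0=8). Cumulative: 26
Frame 3: SPARE (8+2=10). 10 + next roll (10) = 20. Cumulative: 46
Frame 4: STRIKE. 10 + next two rolls (2+8) = 20. Cumulative: 66
Frame 5: SPARE (2+8=10). 10 + next roll (10) = 20. Cumulative: 86
Frame 6: STRIKE. 10 + next two rolls (10+5) = 25. Cumulative: 111
Frame 7: STRIKE. 10 + next two rolls (5+5) = 20. Cumulative: 131
Frame 8: SPARE (5+5=10). 10 + next roll (10) = 20. Cumulative: 151
Frame 9: STRIKE. 10 + next two rolls (4+6) = 20. Cumulative: 171
Frame 10: SPARE. Sum of all frame-10 rolls (4+6+5) = 15. Cumulative: 186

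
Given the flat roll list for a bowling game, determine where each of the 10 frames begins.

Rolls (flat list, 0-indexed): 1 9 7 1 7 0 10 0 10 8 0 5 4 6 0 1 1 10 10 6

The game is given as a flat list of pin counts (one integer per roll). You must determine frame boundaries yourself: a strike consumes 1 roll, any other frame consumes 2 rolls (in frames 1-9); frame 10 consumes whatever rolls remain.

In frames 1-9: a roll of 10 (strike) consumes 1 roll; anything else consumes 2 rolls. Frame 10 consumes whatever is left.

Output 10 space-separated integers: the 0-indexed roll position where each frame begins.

Frame 1 starts at roll index 0: rolls=1,9 (sum=10), consumes 2 rolls
Frame 2 starts at roll index 2: rolls=7,1 (sum=8), consumes 2 rolls
Frame 3 starts at roll index 4: rolls=7,0 (sum=7), consumes 2 rolls
Frame 4 starts at roll index 6: roll=10 (strike), consumes 1 roll
Frame 5 starts at roll index 7: rolls=0,10 (sum=10), consumes 2 rolls
Frame 6 starts at roll index 9: rolls=8,0 (sum=8), consumes 2 rolls
Frame 7 starts at roll index 11: rolls=5,4 (sum=9), consumes 2 rolls
Frame 8 starts at roll index 13: rolls=6,0 (sum=6), consumes 2 rolls
Frame 9 starts at roll index 15: rolls=1,1 (sum=2), consumes 2 rolls
Frame 10 starts at roll index 17: 3 remaining rolls

Answer: 0 2 4 6 7 9 11 13 15 17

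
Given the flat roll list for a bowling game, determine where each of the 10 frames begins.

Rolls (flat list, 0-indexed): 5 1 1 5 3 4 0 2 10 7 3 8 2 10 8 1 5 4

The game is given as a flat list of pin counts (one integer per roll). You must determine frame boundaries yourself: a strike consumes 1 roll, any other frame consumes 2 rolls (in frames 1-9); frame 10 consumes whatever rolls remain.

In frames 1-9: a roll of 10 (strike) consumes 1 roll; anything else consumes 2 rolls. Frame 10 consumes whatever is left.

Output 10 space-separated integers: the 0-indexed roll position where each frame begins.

Answer: 0 2 4 6 8 9 11 13 14 16

Derivation:
Frame 1 starts at roll index 0: rolls=5,1 (sum=6), consumes 2 rolls
Frame 2 starts at roll index 2: rolls=1,5 (sum=6), consumes 2 rolls
Frame 3 starts at roll index 4: rolls=3,4 (sum=7), consumes 2 rolls
Frame 4 starts at roll index 6: rolls=0,2 (sum=2), consumes 2 rolls
Frame 5 starts at roll index 8: roll=10 (strike), consumes 1 roll
Frame 6 starts at roll index 9: rolls=7,3 (sum=10), consumes 2 rolls
Frame 7 starts at roll index 11: rolls=8,2 (sum=10), consumes 2 rolls
Frame 8 starts at roll index 13: roll=10 (strike), consumes 1 roll
Frame 9 starts at roll index 14: rolls=8,1 (sum=9), consumes 2 rolls
Frame 10 starts at roll index 16: 2 remaining rolls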